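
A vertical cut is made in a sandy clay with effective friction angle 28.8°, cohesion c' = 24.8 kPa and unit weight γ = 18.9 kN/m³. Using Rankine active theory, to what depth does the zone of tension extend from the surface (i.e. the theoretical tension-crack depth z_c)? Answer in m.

K_a = tan²(45° − 28.8°/2) = 0.3498; √K_a = 0.5914.
The active pressure is zero where K_a γ z = 2c√K_a, so z_c = 2c/(γ√K_a) = 2×24.8/(18.9×0.5914) = 4.438 m.

4.44 m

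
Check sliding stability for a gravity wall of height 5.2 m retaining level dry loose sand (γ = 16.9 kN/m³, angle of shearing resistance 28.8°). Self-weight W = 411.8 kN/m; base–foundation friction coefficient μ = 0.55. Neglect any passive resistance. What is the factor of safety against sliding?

K_a = tan²(45° − 28.8°/2) = 0.3498.
P_a = ½K_aγH² = 0.5×0.3498×16.9×5.2² = 79.91 kN/m, acting at H/3 = 1.733 m above the base.
FS_sliding = μW / P_a = 0.55×411.8 / 79.91 = 2.834.

2.83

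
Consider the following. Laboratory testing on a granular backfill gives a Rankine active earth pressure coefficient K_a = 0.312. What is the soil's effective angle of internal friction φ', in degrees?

K_a = tan²(45° − φ/2) ⇒ 45° − φ/2 = arctan(√0.312) = 29.19°.
φ = 2(45° − 29.19°) = 31.63°.

31.6°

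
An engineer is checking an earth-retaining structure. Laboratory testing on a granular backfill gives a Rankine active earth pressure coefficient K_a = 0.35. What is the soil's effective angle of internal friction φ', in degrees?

K_a = tan²(45° − φ/2) ⇒ 45° − φ/2 = arctan(√0.35) = 30.61°.
φ = 2(45° − 30.61°) = 28.78°.

28.8°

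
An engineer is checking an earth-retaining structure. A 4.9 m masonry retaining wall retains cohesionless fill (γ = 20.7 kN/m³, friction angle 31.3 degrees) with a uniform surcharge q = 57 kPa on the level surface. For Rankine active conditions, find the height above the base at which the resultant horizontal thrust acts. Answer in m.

2.07 m

K_a = 0.3162.
Triangular part P₁ = ½K_aγH² = 78.58 at H/3 = 1.633 m; rectangular part P₂ = K_a q H = 88.32 at H/2 = 2.450 m.
ȳ = (P₁·1.633 + P₂·2.450)/(P₁+P₂) = 2.065 m.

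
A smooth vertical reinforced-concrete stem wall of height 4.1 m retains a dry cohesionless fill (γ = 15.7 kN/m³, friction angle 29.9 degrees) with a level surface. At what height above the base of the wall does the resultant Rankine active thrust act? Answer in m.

1.37 m

K_a = 0.3347.
The pressure distribution is triangular, so the resultant acts at H/3 above the base = 4.1/3 = 1.367 m.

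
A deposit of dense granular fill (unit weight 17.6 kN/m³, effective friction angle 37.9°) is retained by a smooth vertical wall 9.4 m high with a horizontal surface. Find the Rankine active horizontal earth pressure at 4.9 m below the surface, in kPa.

20.6 kPa

K_a = (1 − sin φ)/(1 + sin φ) = 0.2389.
σ_h = K_a γ z = 0.2389 × 17.6 × 4.9 = 20.61 kPa.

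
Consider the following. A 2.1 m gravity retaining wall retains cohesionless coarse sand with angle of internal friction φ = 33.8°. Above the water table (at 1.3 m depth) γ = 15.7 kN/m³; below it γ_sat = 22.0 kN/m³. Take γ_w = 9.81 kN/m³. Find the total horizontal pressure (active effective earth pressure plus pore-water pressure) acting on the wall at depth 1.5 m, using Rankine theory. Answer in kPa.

K_a = (1 − sin φ)/(1 + sin φ) = 0.2851.
γ' = 22.0 − 9.81 = 12.19 kN/m³.
Effective vertical stress at 1.5 m: σ'_v = 15.7×1.3 + 12.19×0.200 = 22.85 kPa.
σ'_h = K_a σ'_v = 0.2851 × 22.85 = 6.514 kPa; u = γ_w × 0.200 = 1.962 kPa.
Total σ_h = 6.514 + 1.962 = 8.476 kPa.

8.48 kPa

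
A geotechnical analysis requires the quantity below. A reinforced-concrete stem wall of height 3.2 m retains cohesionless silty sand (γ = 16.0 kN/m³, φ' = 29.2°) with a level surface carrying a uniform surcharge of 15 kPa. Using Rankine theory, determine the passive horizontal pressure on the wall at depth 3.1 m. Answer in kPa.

K_p = (1 + sin φ)/(1 − sin φ) = 2.905.
σ_v = γz + q = 16.0 × 3.1 + 15 = 64.60 kPa.
σ_h = K_p σ_v = 2.905 × 64.60 = 187.7 kPa.

188 kPa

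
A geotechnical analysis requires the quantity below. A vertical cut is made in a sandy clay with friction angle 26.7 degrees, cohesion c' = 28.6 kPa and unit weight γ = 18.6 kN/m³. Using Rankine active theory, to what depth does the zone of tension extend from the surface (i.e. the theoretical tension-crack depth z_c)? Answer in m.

4.99 m

K_a = tan²(45° − 26.7°/2) = 0.3800; √K_a = 0.6164.
The active pressure is zero where K_a γ z = 2c√K_a, so z_c = 2c/(γ√K_a) = 2×28.6/(18.6×0.6164) = 4.989 m.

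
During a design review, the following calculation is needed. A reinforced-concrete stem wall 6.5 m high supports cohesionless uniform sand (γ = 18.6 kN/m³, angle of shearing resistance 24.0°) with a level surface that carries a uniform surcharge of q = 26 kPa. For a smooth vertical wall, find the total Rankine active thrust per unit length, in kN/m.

237 kN/m

K_a = tan²(45° − φ/2) = 0.4217.
Soil triangle: ½ K_a γ H² = 0.5×0.4217×18.6×6.5² = 165.7 kN/m.
Surcharge rectangle: K_a q H = 0.4217×26×6.5 = 71.27 kN/m.
Total = 165.7 + 71.27 = 237.0 kN/m.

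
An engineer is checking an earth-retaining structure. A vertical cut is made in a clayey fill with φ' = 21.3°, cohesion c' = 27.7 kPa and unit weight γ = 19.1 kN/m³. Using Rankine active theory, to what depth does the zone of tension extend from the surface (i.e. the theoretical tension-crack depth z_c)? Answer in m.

K_a = tan²(45° − 21.3°/2) = 0.4671; √K_a = 0.6834.
The active pressure is zero where K_a γ z = 2c√K_a, so z_c = 2c/(γ√K_a) = 2×27.7/(19.1×0.6834) = 4.244 m.

4.24 m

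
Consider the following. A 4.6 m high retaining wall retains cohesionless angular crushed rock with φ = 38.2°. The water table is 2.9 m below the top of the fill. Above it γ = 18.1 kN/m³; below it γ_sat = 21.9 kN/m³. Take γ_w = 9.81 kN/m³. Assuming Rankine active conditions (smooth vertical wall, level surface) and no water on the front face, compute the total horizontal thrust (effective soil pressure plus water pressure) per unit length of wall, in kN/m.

57.3 kN/m

K_a = tan²(45° − φ/2) = 0.2358.
γ' = 21.9 − 9.81 = 12.09 kN/m³. Depth below WT = 1.7 m.
σ'_h at WT = K_a γ d_w = 12.38 kPa; at base = 12.38 + K_a γ' × 1.7 = 17.22 kPa.
P₁ (0–2.9 m) = ½×12.38×2.9 = 17.95. P₂ (2.9–4.6 m) = ½(12.38+17.22)×1.7 = 25.16.
P_w = ½ γ_w h₂² = 0.5×9.81×1.7² = 14.18. Total = 17.95+25.16+14.18 = 57.28 kN/m.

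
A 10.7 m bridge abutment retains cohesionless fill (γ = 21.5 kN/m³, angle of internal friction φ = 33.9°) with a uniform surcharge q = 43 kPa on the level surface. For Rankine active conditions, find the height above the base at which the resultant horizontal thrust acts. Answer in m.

K_a = 0.2839.
Triangular part P₁ = ½K_aγH² = 349.4 at H/3 = 3.567 m; rectangular part P₂ = K_a q H = 130.6 at H/2 = 5.350 m.
ȳ = (P₁·3.567 + P₂·5.350)/(P₁+P₂) = 4.052 m.

4.05 m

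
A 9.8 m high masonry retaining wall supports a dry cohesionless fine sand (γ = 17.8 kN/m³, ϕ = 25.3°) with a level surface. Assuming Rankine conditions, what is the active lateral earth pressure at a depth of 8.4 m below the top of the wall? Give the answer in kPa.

60.0 kPa

K_a = (1 − sin φ)/(1 + sin φ) = 0.4012.
σ_h = K_a γ z = 0.4012 × 17.8 × 8.4 = 59.99 kPa.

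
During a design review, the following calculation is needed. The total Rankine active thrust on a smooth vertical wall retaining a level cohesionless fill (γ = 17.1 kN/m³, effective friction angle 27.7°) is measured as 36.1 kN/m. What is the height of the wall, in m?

K_a = 0.3653. P_a = ½ K_a γ H² ⇒ H = √(2P_a/(K_a γ)).
H = √(2×36.1/(0.3653×17.1)) = 3.400 m.

3.40 m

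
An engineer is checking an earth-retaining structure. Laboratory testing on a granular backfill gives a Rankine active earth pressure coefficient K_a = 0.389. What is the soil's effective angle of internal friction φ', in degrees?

K_a = tan²(45° − φ/2) ⇒ 45° − φ/2 = arctan(√0.389) = 31.95°.
φ = 2(45° − 31.95°) = 26.10°.

26.1°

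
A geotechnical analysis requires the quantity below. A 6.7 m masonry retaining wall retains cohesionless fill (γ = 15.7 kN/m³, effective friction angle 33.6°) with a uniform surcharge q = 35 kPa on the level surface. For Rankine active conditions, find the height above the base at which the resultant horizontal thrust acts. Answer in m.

2.68 m

K_a = 0.2875.
Triangular part P₁ = ½K_aγH² = 101.3 at H/3 = 2.233 m; rectangular part P₂ = K_a q H = 67.42 at H/2 = 3.350 m.
ȳ = (P₁·2.233 + P₂·3.350)/(P₁+P₂) = 2.680 m.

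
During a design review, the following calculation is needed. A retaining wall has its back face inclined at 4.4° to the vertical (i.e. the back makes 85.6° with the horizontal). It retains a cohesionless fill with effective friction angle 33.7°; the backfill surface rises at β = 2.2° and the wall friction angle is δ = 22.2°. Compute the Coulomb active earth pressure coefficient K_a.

0.297

K_a = sin²(α+φ) / [sin²α · sin(α−δ) · (1 + √{sin(φ+δ)sin(φ−β) / (sin(α−δ)sin(α+β))})²].
With α = 85.6°, φ = 33.7°, δ = 22.2°, β = 2.2°: K_a = 0.2975.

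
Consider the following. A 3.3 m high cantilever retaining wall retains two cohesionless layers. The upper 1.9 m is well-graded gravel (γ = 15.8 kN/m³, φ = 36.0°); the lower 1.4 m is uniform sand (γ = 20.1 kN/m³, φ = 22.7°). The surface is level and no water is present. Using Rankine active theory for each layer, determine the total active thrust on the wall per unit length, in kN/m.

34.8 kN/m

K_a1 = tan²(45°−36.0°/2) = 0.2596; K_a2 = tan²(45°−22.7°/2) = 0.4431.
Layer 1: σ at base = K_a1 γ₁ h₁ = 7.794 kPa; P₁ = ½×7.794×1.9 = 7.404.
Layer 2: σ_v at top = γ₁h₁ = 30.02; σ_h top = K_a2×30.02 = 13.30; σ_h base = K_a2×(30.02+20.1×1.4) = 25.77.
P₂ = ½(13.30+25.77)×1.4 = 27.35. Total P_a = 7.404+27.35 = 34.75 kN/m.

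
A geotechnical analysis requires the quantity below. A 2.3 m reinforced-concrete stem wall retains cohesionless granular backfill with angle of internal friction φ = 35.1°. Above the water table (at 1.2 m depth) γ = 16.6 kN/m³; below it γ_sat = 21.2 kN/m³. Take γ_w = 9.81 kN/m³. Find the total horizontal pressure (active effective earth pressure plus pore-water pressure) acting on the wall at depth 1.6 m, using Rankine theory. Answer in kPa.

K_a = (1 − sin φ)/(1 + sin φ) = 0.2698.
γ' = 21.2 − 9.81 = 11.39 kN/m³.
Effective vertical stress at 1.6 m: σ'_v = 16.6×1.2 + 11.39×0.400 = 24.48 kPa.
σ'_h = K_a σ'_v = 0.2698 × 24.48 = 6.605 kPa; u = γ_w × 0.400 = 3.924 kPa.
Total σ_h = 6.605 + 3.924 = 10.53 kPa.

10.5 kPa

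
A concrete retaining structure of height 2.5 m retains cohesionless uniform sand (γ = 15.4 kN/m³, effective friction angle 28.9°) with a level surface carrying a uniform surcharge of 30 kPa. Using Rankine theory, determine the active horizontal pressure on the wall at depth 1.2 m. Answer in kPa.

16.9 kPa

K_a = (1 − sin φ)/(1 + sin φ) = 0.3484.
σ_v = γz + q = 15.4 × 1.2 + 30 = 48.48 kPa.
σ_h = K_a σ_v = 0.3484 × 48.48 = 16.89 kPa.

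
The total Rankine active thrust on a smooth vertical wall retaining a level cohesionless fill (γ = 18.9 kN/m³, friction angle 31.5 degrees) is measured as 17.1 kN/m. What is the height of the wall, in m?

K_a = 0.3136. P_a = ½ K_a γ H² ⇒ H = √(2P_a/(K_a γ)).
H = √(2×17.1/(0.3136×18.9)) = 2.402 m.

2.40 m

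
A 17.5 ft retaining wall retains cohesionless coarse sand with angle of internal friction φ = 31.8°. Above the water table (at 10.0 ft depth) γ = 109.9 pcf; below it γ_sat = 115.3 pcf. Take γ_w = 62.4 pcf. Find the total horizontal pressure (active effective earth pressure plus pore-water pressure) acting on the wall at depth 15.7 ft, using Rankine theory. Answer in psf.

790 psf

K_a = (1 − sin φ)/(1 + sin φ) = 0.3098.
γ' = 115.3 − 62.4 = 52.90 pcf.
Effective vertical stress at 15.7 ft: σ'_v = 109.9×10.0 + 52.90×5.70 = 1401 psf.
σ'_h = K_a σ'_v = 0.3098 × 1401 = 433.9 psf; u = γ_w × 5.70 = 355.7 psf.
Total σ_h = 433.9 + 355.7 = 789.6 psf.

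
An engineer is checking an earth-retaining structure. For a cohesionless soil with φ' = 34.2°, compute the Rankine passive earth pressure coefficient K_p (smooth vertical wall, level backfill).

3.57

K_p = (1 + sin φ)/(1 − sin φ) = tan²(45° + 34.2°/2) = 3.567.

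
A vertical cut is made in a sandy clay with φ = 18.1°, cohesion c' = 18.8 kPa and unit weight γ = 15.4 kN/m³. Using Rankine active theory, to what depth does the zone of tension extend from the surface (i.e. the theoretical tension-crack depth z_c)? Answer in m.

K_a = tan²(45° − 18.1°/2) = 0.5259; √K_a = 0.7252.
The active pressure is zero where K_a γ z = 2c√K_a, so z_c = 2c/(γ√K_a) = 2×18.8/(15.4×0.7252) = 3.367 m.

3.37 m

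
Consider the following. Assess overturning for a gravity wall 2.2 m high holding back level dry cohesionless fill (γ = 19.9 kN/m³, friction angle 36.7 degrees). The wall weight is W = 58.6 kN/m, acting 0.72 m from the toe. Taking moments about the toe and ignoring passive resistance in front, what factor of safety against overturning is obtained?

4.74

K_a = tan²(45° − 36.7°/2) = 0.2519.
P_a = ½K_aγH² = 0.5×0.2519×19.9×2.2² = 12.13 kN/m, acting at H/3 = 0.7333 m above the base.
Overturning moment M_o = P_a × H/3 = 12.13 × 0.7333 = 8.895.
Resisting moment M_r = W × 0.72 = 58.6 × 0.72 = 42.19.
FS_overturning = M_r/M_o = 42.19/8.895 = 4.744.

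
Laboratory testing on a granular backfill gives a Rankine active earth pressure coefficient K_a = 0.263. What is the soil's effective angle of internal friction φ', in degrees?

35.7°

K_a = tan²(45° − φ/2) ⇒ 45° − φ/2 = arctan(√0.263) = 27.15°.
φ = 2(45° − 27.15°) = 35.70°.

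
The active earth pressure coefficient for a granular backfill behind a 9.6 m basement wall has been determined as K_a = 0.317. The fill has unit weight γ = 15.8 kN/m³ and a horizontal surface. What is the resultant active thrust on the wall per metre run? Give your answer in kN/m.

P = ½ K_a γ H² = 0.5 × 0.317 × 15.8 × 9.6² = 230.8 kN/m.

231 kN/m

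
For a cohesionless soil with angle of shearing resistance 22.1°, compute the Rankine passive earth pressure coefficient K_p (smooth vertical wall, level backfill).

2.21

K_p = (1 + sin φ)/(1 − sin φ) = tan²(45° + 22.1°/2) = 2.206.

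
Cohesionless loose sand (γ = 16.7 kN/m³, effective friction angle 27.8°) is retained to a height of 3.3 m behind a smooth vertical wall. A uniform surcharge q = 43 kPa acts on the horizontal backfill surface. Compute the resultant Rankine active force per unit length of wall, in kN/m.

K_a = tan²(45° − φ/2) = 0.3639.
Soil triangle: ½ K_a γ H² = 0.5×0.3639×16.7×3.3² = 33.09 kN/m.
Surcharge rectangle: K_a q H = 0.3639×43×3.3 = 51.64 kN/m.
Total = 33.09 + 51.64 = 84.73 kN/m.

84.7 kN/m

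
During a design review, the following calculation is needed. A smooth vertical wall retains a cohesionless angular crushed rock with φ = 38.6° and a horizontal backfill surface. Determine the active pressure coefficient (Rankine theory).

K_a = tan²(45° − φ/2) = tan²(25.70°) = 0.2316.

0.232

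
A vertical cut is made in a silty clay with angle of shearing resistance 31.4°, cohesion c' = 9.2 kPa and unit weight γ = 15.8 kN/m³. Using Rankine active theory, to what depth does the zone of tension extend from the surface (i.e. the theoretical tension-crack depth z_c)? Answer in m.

2.08 m

K_a = tan²(45° − 31.4°/2) = 0.3149; √K_a = 0.5612.
The active pressure is zero where K_a γ z = 2c√K_a, so z_c = 2c/(γ√K_a) = 2×9.2/(15.8×0.5612) = 2.075 m.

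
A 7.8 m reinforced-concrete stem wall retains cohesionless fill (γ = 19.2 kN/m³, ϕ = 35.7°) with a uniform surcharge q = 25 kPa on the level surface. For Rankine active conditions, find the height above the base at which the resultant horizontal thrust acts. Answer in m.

K_a = 0.2630.
Triangular part P₁ = ½K_aγH² = 153.6 at H/3 = 2.600 m; rectangular part P₂ = K_a q H = 51.28 at H/2 = 3.900 m.
ȳ = (P₁·2.600 + P₂·3.900)/(P₁+P₂) = 2.925 m.

2.93 m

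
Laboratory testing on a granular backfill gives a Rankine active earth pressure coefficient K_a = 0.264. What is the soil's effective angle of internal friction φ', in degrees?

35.6°

K_a = tan²(45° − φ/2) ⇒ 45° − φ/2 = arctan(√0.264) = 27.19°.
φ = 2(45° − 27.19°) = 35.61°.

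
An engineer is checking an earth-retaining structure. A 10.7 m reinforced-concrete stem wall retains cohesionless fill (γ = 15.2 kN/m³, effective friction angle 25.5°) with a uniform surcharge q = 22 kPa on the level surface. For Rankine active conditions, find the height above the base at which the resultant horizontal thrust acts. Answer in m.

3.95 m

K_a = 0.3981.
Triangular part P₁ = ½K_aγH² = 346.4 at H/3 = 3.567 m; rectangular part P₂ = K_a q H = 93.71 at H/2 = 5.350 m.
ȳ = (P₁·3.567 + P₂·5.350)/(P₁+P₂) = 3.946 m.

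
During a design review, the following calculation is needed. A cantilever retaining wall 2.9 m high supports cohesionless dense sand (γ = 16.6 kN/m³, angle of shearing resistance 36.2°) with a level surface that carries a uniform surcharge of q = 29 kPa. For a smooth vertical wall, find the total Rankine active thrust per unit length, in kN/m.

K_a = tan²(45° − φ/2) = 0.2574.
Soil triangle: ½ K_a γ H² = 0.5×0.2574×16.6×2.9² = 17.97 kN/m.
Surcharge rectangle: K_a q H = 0.2574×29×2.9 = 21.65 kN/m.
Total = 17.97 + 21.65 = 39.61 kN/m.

39.6 kN/m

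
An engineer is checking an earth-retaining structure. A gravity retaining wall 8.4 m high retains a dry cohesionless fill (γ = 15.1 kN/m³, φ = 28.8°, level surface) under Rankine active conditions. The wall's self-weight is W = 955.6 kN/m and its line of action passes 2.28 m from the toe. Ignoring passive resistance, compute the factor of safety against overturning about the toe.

4.18

K_a = tan²(45° − 28.8°/2) = 0.3498.
P_a = ½K_aγH² = 0.5×0.3498×15.1×8.4² = 186.3 kN/m, acting at H/3 = 2.800 m above the base.
Overturning moment M_o = P_a × H/3 = 186.3 × 2.800 = 521.7.
Resisting moment M_r = W × 2.28 = 955.6 × 2.28 = 2179.
FS_overturning = M_r/M_o = 2179/521.7 = 4.176.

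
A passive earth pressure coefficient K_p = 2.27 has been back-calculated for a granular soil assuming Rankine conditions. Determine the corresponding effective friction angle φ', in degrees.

K_p = (1+sin φ)/(1−sin φ) ⇒ sin φ = (K_p − 1)/(K_p + 1) = 0.3884.
φ = arcsin(0.3884) = 22.85°.

22.9°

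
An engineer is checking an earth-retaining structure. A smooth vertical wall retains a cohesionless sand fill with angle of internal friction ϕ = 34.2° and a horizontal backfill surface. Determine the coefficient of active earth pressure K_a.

0.280

K_a = tan²(45° − φ/2) = tan²(27.90°) = 0.2803.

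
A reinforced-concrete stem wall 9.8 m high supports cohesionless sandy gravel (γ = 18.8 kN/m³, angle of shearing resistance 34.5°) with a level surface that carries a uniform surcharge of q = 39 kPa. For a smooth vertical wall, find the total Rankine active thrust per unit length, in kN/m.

K_a = tan²(45° − φ/2) = 0.2768.
Soil triangle: ½ K_a γ H² = 0.5×0.2768×18.8×9.8² = 249.9 kN/m.
Surcharge rectangle: K_a q H = 0.2768×39×9.8 = 105.8 kN/m.
Total = 249.9 + 105.8 = 355.7 kN/m.

356 kN/m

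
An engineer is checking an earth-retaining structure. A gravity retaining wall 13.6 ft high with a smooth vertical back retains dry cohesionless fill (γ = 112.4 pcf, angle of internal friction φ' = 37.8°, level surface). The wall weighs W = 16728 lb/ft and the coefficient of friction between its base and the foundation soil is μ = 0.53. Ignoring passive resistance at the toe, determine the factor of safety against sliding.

3.55

K_a = tan²(45° − 37.8°/2) = 0.2400.
P_a = ½K_aγH² = 0.5×0.2400×112.4×13.6² = 2495 lb/ft, acting at H/3 = 4.533 ft above the base.
FS_sliding = μW / P_a = 0.53×16728 / 2495 = 3.554.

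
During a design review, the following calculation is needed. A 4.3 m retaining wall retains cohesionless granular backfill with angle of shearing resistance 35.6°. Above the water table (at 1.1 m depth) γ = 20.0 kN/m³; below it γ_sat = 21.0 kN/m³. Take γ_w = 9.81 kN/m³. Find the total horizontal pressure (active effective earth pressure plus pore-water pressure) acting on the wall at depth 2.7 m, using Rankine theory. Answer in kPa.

K_a = (1 − sin φ)/(1 + sin φ) = 0.2641.
γ' = 21.0 − 9.81 = 11.19 kN/m³.
Effective vertical stress at 2.7 m: σ'_v = 20.0×1.1 + 11.19×1.60 = 39.90 kPa.
σ'_h = K_a σ'_v = 0.2641 × 39.90 = 10.54 kPa; u = γ_w × 1.60 = 15.70 kPa.
Total σ_h = 10.54 + 15.70 = 26.24 kPa.

26.2 kPa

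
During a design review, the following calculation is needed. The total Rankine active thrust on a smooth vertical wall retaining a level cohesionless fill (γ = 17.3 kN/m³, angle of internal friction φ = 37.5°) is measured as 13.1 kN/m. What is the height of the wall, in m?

K_a = 0.2432. P_a = ½ K_a γ H² ⇒ H = √(2P_a/(K_a γ)).
H = √(2×13.1/(0.2432×17.3)) = 2.495 m.

2.50 m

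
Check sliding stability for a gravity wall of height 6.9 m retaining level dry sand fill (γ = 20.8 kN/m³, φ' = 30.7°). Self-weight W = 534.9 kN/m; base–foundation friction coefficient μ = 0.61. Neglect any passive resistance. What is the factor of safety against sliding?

K_a = tan²(45° − 30.7°/2) = 0.3240.
P_a = ½K_aγH² = 0.5×0.3240×20.8×6.9² = 160.4 kN/m, acting at H/3 = 2.300 m above the base.
FS_sliding = μW / P_a = 0.61×534.9 / 160.4 = 2.034.

2.03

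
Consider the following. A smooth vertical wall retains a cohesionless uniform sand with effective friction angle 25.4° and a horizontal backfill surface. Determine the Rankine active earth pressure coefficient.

K_a = (1 − sin φ)/(1 + sin φ) = (1 − sin 25.4°)/(1 + sin 25.4°) = 0.3996.

0.400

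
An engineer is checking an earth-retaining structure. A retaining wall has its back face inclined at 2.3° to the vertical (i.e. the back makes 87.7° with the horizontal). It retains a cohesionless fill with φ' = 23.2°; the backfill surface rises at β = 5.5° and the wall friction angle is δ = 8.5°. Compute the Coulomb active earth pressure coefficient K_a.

K_a = sin²(α+φ) / [sin²α · sin(α−δ) · (1 + √{sin(φ+δ)sin(φ−β) / (sin(α−δ)sin(α+β))})²].
With α = 87.7°, φ = 23.2°, δ = 8.5°, β = 5.5°: K_a = 0.4517.

0.452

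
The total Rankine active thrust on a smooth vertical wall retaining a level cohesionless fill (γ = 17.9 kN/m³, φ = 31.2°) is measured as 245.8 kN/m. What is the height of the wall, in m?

9.30 m

K_a = 0.3175. P_a = ½ K_a γ H² ⇒ H = √(2P_a/(K_a γ)).
H = √(2×245.8/(0.3175×17.9)) = 9.301 m.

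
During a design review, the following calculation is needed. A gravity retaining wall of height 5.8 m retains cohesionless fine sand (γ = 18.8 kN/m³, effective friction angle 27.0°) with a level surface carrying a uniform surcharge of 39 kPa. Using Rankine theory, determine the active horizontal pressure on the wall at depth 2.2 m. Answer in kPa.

30.2 kPa

K_a = (1 − sin φ)/(1 + sin φ) = 0.3755.
σ_v = γz + q = 18.8 × 2.2 + 39 = 80.36 kPa.
σ_h = K_a σ_v = 0.3755 × 80.36 = 30.18 kPa.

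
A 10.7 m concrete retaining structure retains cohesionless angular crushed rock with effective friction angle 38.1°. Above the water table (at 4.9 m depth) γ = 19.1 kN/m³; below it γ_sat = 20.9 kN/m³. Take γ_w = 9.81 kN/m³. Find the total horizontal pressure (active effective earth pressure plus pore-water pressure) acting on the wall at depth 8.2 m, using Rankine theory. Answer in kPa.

63.2 kPa

K_a = (1 − sin φ)/(1 + sin φ) = 0.2368.
γ' = 20.9 − 9.81 = 11.09 kN/m³.
Effective vertical stress at 8.2 m: σ'_v = 19.1×4.9 + 11.09×3.30 = 130.2 kPa.
σ'_h = K_a σ'_v = 0.2368 × 130.2 = 30.83 kPa; u = γ_w × 3.30 = 32.37 kPa.
Total σ_h = 30.83 + 32.37 = 63.21 kPa.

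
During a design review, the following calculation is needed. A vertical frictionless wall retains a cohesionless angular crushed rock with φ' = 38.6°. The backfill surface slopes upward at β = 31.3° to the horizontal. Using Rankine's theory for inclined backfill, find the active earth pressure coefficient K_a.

K_a = cos β · (cos β − √(cos²β − cos²φ)) / (cos β + √(cos²β − cos²φ)).
cos β = 0.8545, cos φ = 0.7815, √(cos²β − cos²φ) = 0.3454.
K_a = 0.8545 × (0.8545 − 0.3454)/(0.8545 + 0.3454) = 0.3625.

0.362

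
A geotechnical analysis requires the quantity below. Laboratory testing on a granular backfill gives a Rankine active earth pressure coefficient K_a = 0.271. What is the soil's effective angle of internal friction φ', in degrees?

K_a = tan²(45° − φ/2) ⇒ 45° − φ/2 = arctan(√0.271) = 27.50°.
φ = 2(45° − 27.50°) = 35.00°.

35.0°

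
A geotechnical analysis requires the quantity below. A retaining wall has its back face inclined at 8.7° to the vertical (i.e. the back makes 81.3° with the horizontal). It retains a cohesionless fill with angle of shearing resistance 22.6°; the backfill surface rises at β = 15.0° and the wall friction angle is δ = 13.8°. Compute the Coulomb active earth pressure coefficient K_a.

K_a = sin²(α+φ) / [sin²α · sin(α−δ) · (1 + √{sin(φ+δ)sin(φ−β) / (sin(α−δ)sin(α+β))})²].
With α = 81.3°, φ = 22.6°, δ = 13.8°, β = 15.0°: K_a = 0.6250.

0.625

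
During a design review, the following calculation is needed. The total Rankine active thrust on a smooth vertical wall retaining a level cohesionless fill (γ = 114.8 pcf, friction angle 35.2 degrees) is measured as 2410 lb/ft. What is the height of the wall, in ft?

12.5 ft

K_a = 0.2687. P_a = ½ K_a γ H² ⇒ H = √(2P_a/(K_a γ)).
H = √(2×2410/(0.2687×114.8)) = 12.50 ft.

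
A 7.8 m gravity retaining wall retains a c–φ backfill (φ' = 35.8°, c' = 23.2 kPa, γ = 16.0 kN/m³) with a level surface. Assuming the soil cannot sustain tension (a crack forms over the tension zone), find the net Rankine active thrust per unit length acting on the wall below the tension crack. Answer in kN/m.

K_a = 0.2619; √K_a = 0.5117.
Tension-crack depth z_c = 2c/(γ√K_a) = 2×23.2/(16.0×0.5117) = 5.667 m.
σ_a at base = K_a γ H − 2c√K_a = 0.2619×16.0×7.8 − 2×23.2×0.5117 = 8.936 kPa.
P_a = ½ × 8.936 × (H − z_c) = 0.5×8.936×2.133 = 9.530 kN/m.

9.53 kN/m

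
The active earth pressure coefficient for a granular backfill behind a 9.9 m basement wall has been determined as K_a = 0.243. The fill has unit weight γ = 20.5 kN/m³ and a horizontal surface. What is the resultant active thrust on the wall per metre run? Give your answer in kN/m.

244 kN/m

P = ½ K_a γ H² = 0.5 × 0.243 × 20.5 × 9.9² = 244.1 kN/m.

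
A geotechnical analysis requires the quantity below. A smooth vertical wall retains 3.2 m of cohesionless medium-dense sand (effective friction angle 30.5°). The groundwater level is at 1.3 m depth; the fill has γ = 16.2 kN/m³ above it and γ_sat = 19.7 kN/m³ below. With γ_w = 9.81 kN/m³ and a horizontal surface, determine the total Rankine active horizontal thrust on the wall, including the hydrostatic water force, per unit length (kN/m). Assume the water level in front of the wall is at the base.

K_a = tan²(45° − φ/2) = 0.3267.
γ' = 19.7 − 9.81 = 9.890 kN/m³. Depth below WT = 1.9 m.
σ'_h at WT = K_a γ d_w = 6.880 kPa; at base = 6.880 + K_a γ' × 1.9 = 13.02 kPa.
P₁ (0–1.3 m) = ½×6.880×1.3 = 4.472. P₂ (1.3–3.2 m) = ½(6.880+13.02)×1.9 = 18.90.
P_w = ½ γ_w h₂² = 0.5×9.81×1.9² = 17.71. Total = 4.472+18.90+17.71 = 41.08 kN/m.

41.1 kN/m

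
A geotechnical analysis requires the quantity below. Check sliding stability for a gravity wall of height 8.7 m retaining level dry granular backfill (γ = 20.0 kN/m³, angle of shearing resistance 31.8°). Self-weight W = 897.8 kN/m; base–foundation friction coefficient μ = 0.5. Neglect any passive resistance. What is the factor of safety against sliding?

K_a = tan²(45° − 31.8°/2) = 0.3098.
P_a = ½K_aγH² = 0.5×0.3098×20.0×8.7² = 234.5 kN/m, acting at H/3 = 2.900 m above the base.
FS_sliding = μW / P_a = 0.5×897.8 / 234.5 = 1.914.

1.91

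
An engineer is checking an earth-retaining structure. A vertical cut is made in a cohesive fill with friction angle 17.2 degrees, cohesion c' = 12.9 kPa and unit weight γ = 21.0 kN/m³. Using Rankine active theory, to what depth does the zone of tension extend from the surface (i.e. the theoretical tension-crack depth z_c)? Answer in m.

K_a = tan²(45° − 17.2°/2) = 0.5436; √K_a = 0.7373.
The active pressure is zero where K_a γ z = 2c√K_a, so z_c = 2c/(γ√K_a) = 2×12.9/(21.0×0.7373) = 1.666 m.

1.67 m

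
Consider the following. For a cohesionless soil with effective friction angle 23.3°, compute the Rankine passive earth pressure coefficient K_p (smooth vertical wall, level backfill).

2.31

K_p = (1 + sin φ)/(1 − sin φ) = tan²(45° + 23.3°/2) = 2.309.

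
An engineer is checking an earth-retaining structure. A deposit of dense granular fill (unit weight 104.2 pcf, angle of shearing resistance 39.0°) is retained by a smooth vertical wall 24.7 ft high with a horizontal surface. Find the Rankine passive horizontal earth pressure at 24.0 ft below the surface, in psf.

K_p = (1 + sin φ)/(1 − sin φ) = 4.395.
σ_h = K_p γ z = 4.395 × 104.2 × 24.0 = 10990 psf.

11000 psf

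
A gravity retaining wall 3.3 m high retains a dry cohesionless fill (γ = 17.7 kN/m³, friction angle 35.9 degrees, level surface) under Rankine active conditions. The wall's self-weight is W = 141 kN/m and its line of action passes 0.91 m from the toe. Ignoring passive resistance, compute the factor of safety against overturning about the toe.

K_a = tan²(45° − 35.9°/2) = 0.2607.
P_a = ½K_aγH² = 0.5×0.2607×17.7×3.3² = 25.13 kN/m, acting at H/3 = 1.100 m above the base.
Overturning moment M_o = P_a × H/3 = 25.13 × 1.100 = 27.64.
Resisting moment M_r = W × 0.91 = 141 × 0.91 = 128.3.
FS_overturning = M_r/M_o = 128.3/27.64 = 4.642.

4.64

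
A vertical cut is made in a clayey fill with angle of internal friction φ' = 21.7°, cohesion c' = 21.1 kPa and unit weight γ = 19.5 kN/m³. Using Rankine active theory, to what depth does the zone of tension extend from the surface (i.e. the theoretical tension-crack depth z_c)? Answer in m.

3.19 m

K_a = tan²(45° − 21.7°/2) = 0.4601; √K_a = 0.6783.
The active pressure is zero where K_a γ z = 2c√K_a, so z_c = 2c/(γ√K_a) = 2×21.1/(19.5×0.6783) = 3.190 m.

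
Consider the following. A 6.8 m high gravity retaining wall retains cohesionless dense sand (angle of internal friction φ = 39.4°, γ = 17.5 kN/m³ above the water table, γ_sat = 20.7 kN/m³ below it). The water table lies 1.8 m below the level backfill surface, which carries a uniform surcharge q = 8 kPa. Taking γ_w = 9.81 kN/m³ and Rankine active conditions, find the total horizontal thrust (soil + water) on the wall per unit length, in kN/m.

207 kN/m

K_a = tan²(45° − φ/2) = 0.2234.
γ' = 20.7 − 9.81 = 10.89 kN/m³. h₂ = H − d_w = 5.0 m.
σ'_h: at surface K_a·q = 1.788; at WT K_a(q+γd_w) = 8.826; at base K_a(q+γd_w+γ'h₂) = 20.99 kPa.
P₁ = ½(1.788+8.826)×1.8 = 9.552; P₂ = ½(8.826+20.99)×5.0 = 74.55; P_w = ½γ_w h₂² = 122.6.
Total = 9.552+74.55+122.6 = 206.7 kN/m.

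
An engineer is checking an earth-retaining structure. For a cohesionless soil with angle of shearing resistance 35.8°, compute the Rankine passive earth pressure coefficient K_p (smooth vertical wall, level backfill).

3.82

K_p = (1 + sin φ)/(1 − sin φ) = tan²(45° + 35.8°/2) = 3.819.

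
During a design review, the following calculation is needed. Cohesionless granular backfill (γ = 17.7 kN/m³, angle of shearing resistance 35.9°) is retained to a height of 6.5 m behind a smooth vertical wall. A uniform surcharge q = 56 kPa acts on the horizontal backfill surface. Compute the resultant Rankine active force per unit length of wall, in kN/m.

K_a = tan²(45° − φ/2) = 0.2607.
Soil triangle: ½ K_a γ H² = 0.5×0.2607×17.7×6.5² = 97.49 kN/m.
Surcharge rectangle: K_a q H = 0.2607×56×6.5 = 94.91 kN/m.
Total = 97.49 + 94.91 = 192.4 kN/m.

192 kN/m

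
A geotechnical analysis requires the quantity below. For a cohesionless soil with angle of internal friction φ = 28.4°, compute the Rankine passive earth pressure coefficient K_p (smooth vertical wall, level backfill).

2.81

K_p = (1 + sin φ)/(1 − sin φ) = tan²(45° + 28.4°/2) = 2.814.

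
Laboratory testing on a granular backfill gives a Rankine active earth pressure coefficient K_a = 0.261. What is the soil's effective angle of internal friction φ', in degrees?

K_a = tan²(45° − φ/2) ⇒ 45° − φ/2 = arctan(√0.261) = 27.06°.
φ = 2(45° − 27.06°) = 35.88°.

35.9°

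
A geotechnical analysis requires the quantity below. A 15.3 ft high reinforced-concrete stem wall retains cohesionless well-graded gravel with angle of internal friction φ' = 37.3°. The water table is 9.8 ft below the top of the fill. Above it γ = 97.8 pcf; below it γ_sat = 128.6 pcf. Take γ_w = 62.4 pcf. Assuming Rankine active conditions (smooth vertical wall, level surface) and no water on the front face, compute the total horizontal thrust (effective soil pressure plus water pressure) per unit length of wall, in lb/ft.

3630 lb/ft

K_a = tan²(45° − φ/2) = 0.2453.
γ' = 128.6 − 62.4 = 66.20 pcf. Depth below WT = 5.5 ft.
σ'_h at WT = K_a γ d_w = 235.1 psf; at base = 235.1 + K_a γ' × 5.5 = 324.5 psf.
P₁ (0–9.8 ft) = ½×235.1×9.8 = 1152. P₂ (9.8–15.3 ft) = ½(235.1+324.5)×5.5 = 1539.
P_w = ½ γ_w h₂² = 0.5×62.4×5.5² = 943.8. Total = 1152+1539+943.8 = 3635 lb/ft.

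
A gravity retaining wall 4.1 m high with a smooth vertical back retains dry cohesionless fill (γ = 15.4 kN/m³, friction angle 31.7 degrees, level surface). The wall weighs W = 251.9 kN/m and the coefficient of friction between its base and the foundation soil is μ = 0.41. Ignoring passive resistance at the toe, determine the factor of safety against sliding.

2.57

K_a = tan²(45° − 31.7°/2) = 0.3111.
P_a = ½K_aγH² = 0.5×0.3111×15.4×4.1² = 40.26 kN/m, acting at H/3 = 1.367 m above the base.
FS_sliding = μW / P_a = 0.41×251.9 / 40.26 = 2.565.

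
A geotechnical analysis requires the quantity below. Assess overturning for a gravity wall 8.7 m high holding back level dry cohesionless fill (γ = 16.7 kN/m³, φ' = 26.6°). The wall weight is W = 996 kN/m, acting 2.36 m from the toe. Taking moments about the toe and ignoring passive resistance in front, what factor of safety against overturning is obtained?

3.36

K_a = tan²(45° − 26.6°/2) = 0.3814.
P_a = ½K_aγH² = 0.5×0.3814×16.7×8.7² = 241.1 kN/m, acting at H/3 = 2.900 m above the base.
Overturning moment M_o = P_a × H/3 = 241.1 × 2.900 = 699.1.
Resisting moment M_r = W × 2.36 = 996 × 2.36 = 2351.
FS_overturning = M_r/M_o = 2351/699.1 = 3.362.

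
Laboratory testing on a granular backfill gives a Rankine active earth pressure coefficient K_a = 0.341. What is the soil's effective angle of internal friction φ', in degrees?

29.4°

K_a = tan²(45° − φ/2) ⇒ 45° − φ/2 = arctan(√0.341) = 30.28°.
φ = 2(45° − 30.28°) = 29.43°.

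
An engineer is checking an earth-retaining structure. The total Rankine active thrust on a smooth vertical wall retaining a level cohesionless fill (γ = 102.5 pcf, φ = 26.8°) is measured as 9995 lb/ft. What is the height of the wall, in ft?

K_a = 0.3785. P_a = ½ K_a γ H² ⇒ H = √(2P_a/(K_a γ)).
H = √(2×9995/(0.3785×102.5)) = 22.70 ft.

22.7 ft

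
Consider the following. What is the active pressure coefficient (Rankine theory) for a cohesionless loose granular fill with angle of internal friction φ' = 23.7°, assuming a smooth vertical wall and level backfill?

0.427

K_a = tan²(45° − φ/2) = tan²(33.15°) = 0.4266.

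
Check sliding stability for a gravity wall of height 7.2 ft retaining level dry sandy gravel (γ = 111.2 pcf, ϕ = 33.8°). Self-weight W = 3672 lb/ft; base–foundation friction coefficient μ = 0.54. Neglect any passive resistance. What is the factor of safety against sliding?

2.41

K_a = tan²(45° − 33.8°/2) = 0.2851.
P_a = ½K_aγH² = 0.5×0.2851×111.2×7.2² = 821.8 lb/ft, acting at H/3 = 2.400 ft above the base.
FS_sliding = μW / P_a = 0.54×3672 / 821.8 = 2.413.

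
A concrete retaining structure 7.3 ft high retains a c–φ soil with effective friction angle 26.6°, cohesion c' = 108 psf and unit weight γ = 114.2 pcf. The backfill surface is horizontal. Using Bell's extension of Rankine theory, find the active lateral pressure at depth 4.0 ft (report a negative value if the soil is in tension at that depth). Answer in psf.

K_a = (1 − sin φ)/(1 + sin φ) = 0.3814.
σ_a = K_a γ z − 2c√K_a = 0.3814×114.2×4.0 − 2×108×0.6176 = 40.84 psf.

40.8 psf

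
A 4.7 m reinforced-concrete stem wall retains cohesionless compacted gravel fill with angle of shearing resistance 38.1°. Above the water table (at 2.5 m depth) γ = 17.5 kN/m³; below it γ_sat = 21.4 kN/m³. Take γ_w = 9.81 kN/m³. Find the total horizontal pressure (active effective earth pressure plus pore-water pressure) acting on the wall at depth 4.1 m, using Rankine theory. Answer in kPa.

30.4 kPa

K_a = (1 − sin φ)/(1 + sin φ) = 0.2368.
γ' = 21.4 − 9.81 = 11.59 kN/m³.
Effective vertical stress at 4.1 m: σ'_v = 17.5×2.5 + 11.59×1.60 = 62.29 kPa.
σ'_h = K_a σ'_v = 0.2368 × 62.29 = 14.75 kPa; u = γ_w × 1.60 = 15.70 kPa.
Total σ_h = 14.75 + 15.70 = 30.45 kPa.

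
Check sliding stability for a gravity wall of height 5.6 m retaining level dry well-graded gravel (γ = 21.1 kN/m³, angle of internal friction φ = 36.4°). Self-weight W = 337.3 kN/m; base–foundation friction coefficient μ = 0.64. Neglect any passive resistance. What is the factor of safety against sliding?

2.56

K_a = tan²(45° − 36.4°/2) = 0.2552.
P_a = ½K_aγH² = 0.5×0.2552×21.1×5.6² = 84.42 kN/m, acting at H/3 = 1.867 m above the base.
FS_sliding = μW / P_a = 0.64×337.3 / 84.42 = 2.557.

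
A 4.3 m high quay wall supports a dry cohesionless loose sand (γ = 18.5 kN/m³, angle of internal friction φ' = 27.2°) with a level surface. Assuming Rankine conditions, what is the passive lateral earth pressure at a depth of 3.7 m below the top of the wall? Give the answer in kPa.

K_p = (1 + sin φ)/(1 − sin φ) = 2.684.
σ_h = K_p γ z = 2.684 × 18.5 × 3.7 = 183.7 kPa.

184 kPa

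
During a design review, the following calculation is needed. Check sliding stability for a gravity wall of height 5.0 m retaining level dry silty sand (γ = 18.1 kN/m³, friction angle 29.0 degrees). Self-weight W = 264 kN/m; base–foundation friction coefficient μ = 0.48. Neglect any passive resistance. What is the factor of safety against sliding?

1.61

K_a = tan²(45° − 29.0°/2) = 0.3470.
P_a = ½K_aγH² = 0.5×0.3470×18.1×5.0² = 78.50 kN/m, acting at H/3 = 1.667 m above the base.
FS_sliding = μW / P_a = 0.48×264 / 78.50 = 1.614.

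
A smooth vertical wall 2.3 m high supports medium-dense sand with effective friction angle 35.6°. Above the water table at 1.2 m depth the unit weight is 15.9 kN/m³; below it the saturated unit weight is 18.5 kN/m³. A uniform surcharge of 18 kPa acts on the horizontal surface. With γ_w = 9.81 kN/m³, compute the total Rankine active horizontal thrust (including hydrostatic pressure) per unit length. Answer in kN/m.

26.8 kN/m

K_a = tan²(45° − φ/2) = 0.2641.
γ' = 18.5 − 9.81 = 8.690 kN/m³. h₂ = H − d_w = 1.1 m.
σ'_h: at surface K_a·q = 4.754; at WT K_a(q+γd_w) = 9.794; at base K_a(q+γd_w+γ'h₂) = 12.32 kPa.
P₁ = ½(4.754+9.794)×1.2 = 8.729; P₂ = ½(9.794+12.32)×1.1 = 12.16; P_w = ½γ_w h₂² = 5.935.
Total = 8.729+12.16+5.935 = 26.83 kN/m.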